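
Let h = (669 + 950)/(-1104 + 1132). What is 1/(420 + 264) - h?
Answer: -138421/2394 ≈ -57.820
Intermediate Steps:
h = 1619/28 ≈ 57.821
1/(420 + 264) - h = 1/(420 + 264) - 1*1619/28 = 1/684 - 1619/28 = -138421/2394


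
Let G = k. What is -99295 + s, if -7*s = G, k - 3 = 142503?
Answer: -119653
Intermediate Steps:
k = 142506 (k = 3 + 142503 = 142506)
G = 142506
s = -20358 (s = -⅐*142506 = -20358)
-99295 + s = -99295 - 20358 = -119653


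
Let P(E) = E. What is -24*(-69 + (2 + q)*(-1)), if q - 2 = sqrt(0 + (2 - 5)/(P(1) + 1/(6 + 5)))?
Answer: 1752 + 12*I*sqrt(11) ≈ 1752.0 + 39.799*I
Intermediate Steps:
q = 2 + I*sqrt(11)/2 (q = 2 + sqrt(0 + (2 - 5)/(1 + 1/(6 + 5))) = 2 + sqrt(0 - 3/(1 + 1/11)) = 2 + sqrt(0 - 3/12/11) = 2 + sqrt(0 - 3*11/12) = 2 + sqrt(0 - 11/4) = 2 + sqrt(-11/4) = 2 + I*sqrt(11)/2 ≈ 2.0 + 1.6583*I)
-24*(-69 + (2 + q)*(-1)) = -24*(-69 + (2 + (2 + I*sqrt(11)/2))*(-1)) = -24*(-69 + (4 + I*sqrt(11)/2)*(-1)) = -24*(-69 + (-4 - I*sqrt(11)/2)) = -24*(-73 - I*sqrt(11)/2) = 1752 + 12*I*sqrt(11)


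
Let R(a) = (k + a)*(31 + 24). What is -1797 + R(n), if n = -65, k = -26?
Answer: -6802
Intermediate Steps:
R(a) = -1430 + 55*a (R(a) = (-26 + a)*(31 + 24) = (-26 + a)*55 = -1430 + 55*a)
-1797 + R(n) = -1797 + (-1430 + 55*(-65)) = -1797 + (-1430 - 3575) = -1797 - 5005 = -6802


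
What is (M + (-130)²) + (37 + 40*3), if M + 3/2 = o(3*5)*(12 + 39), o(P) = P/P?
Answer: 34213/2 ≈ 17107.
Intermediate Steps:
o(P) = 1
M = 99/2 (M = -3/2 + 1*(12 + 39) = -3/2 + 1*51 = -3/2 + 51 = 99/2 ≈ 49.500)
(M + (-130)²) + (37 + 40*3) = (99/2 + (-130)²) + (37 + 40*3) = (99/2 + 16900) + (37 + 120) = 33899/2 + 157 = 34213/2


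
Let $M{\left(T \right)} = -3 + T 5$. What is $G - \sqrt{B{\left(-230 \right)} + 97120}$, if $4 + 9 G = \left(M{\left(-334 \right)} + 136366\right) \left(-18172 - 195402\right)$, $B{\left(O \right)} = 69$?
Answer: $-3196324754 - \sqrt{97189} \approx -3.1963 \cdot 10^{9}$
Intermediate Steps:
$M{\left(T \right)} = -3 + 5 T$
$G = -3196324754$ ($G = - \frac{4}{9} + \frac{\left(\left(-3 + 5 \left(-334\right)\right) + 136366\right) \left(-18172 - 195402\right)}{9} = - \frac{4}{9} + \frac{\left(\left(-3 - 1670\right) + 136366\right) \left(-213574\right)}{9} = - \frac{4}{9} + \frac{\left(-1673 + 136366\right) \left(-213574\right)}{9} = - \frac{4}{9} + \frac{134693 \left(-213574\right)}{9} = - \frac{4}{9} + \frac{1}{9} \left(-28766922782\right) = - \frac{4}{9} - \frac{28766922782}{9} = -3196324754$)
$G - \sqrt{B{\left(-230 \right)} + 97120} = -3196324754 - \sqrt{69 + 97120} = -3196324754 - \sqrt{97189}$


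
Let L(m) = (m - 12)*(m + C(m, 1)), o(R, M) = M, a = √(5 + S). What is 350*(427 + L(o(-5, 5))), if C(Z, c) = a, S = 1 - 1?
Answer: 137200 - 2450*√5 ≈ 1.3172e+5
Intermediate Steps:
S = 0
a = √5 (a = √(5 + 0) = √5 ≈ 2.2361)
C(Z, c) = √5
L(m) = (-12 + m)*(m + √5) (L(m) = (m - 12)*(m + √5) = (-12 + m)*(m + √5))
350*(427 + L(o(-5, 5))) = 350*(427 + (5² - 12*5 - 12*√5 + 5*√5)) = 350*(427 + (25 - 60 - 12*√5 + 5*√5)) = 350*(427 + (-35 - 7*√5)) = 350*(392 - 7*√5) = 137200 - 2450*√5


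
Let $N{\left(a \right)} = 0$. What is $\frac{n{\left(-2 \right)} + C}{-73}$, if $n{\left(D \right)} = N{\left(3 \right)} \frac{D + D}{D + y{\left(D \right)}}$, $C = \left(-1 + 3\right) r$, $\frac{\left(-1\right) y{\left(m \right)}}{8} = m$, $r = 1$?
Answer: $- \frac{2}{73} \approx -0.027397$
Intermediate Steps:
$y{\left(m \right)} = - 8 m$
$C = 2$ ($C = \left(-1 + 3\right) 1 = 2 \cdot 1 = 2$)
$n{\left(D \right)} = 0$ ($n{\left(D \right)} = 0 \frac{D + D}{D - 8 D} = 0 \frac{2 D}{\left(-7\right) D} = 0 \cdot 2 D \left(- \frac{1}{7 D}\right) = 0 \left(- \frac{2}{7}\right) = 0$)
$\frac{n{\left(-2 \right)} + C}{-73} = \frac{0 + 2}{-73} = \left(- \frac{1}{73}\right) 2 = - \frac{2}{73}$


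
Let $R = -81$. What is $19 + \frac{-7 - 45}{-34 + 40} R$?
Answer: $721$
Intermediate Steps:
$19 + \frac{-7 - 45}{-34 + 40} R = 19 + \frac{-7 - 45}{-34 + 40} \left(-81\right) = 19 + - \frac{52}{6} \left(-81\right) = 19 + \left(-52\right) \frac{1}{6} \left(-81\right) = 19 - -702 = 19 + 702 = 721$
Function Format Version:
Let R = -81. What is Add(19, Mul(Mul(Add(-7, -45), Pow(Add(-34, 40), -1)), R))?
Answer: 721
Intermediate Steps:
Add(19, Mul(Mul(Add(-7, -45), Pow(Add(-34, 40), -1)), R)) = Add(19, Mul(Mul(Add(-7, -45), Pow(Add(-34, 40), -1)), -81)) = Add(19, Mul(Mul(-52, Pow(6, -1)), -81)) = Add(19, Mul(Mul(-52, Rational(1, 6)), -81)) = Add(19, Mul(Rational(-26, 3), -81)) = Add(19, 702) = 721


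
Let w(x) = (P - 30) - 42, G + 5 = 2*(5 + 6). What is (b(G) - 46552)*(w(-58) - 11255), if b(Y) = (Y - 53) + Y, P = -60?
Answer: 530303977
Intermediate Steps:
G = 17 (G = -5 + 2*(5 + 6) = -5 + 2*11 = -5 + 22 = 17)
w(x) = -132 (w(x) = (-60 - 30) - 42 = -90 - 42 = -132)
b(Y) = -53 + 2*Y (b(Y) = (-53 + Y) + Y = -53 + 2*Y)
(b(G) - 46552)*(w(-58) - 11255) = ((-53 + 2*17) - 46552)*(-132 - 11255) = ((-53 + 34) - 46552)*(-11387) = (-19 - 46552)*(-11387) = -46571*(-11387) = 530303977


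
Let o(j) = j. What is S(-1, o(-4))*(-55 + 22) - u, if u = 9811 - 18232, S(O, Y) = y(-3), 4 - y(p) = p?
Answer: 8190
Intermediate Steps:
y(p) = 4 - p
S(O, Y) = 7 (S(O, Y) = 4 - 1*(-3) = 4 + 3 = 7)
u = -8421
S(-1, o(-4))*(-55 + 22) - u = 7*(-55 + 22) - 1*(-8421) = 7*(-33) + 8421 = -231 + 8421 = 8190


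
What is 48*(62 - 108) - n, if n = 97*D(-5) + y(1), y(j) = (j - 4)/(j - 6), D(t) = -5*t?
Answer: -23168/5 ≈ -4633.6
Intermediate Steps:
y(j) = (-4 + j)/(-6 + j)
n = 12128/5 (n = 97*(-5*(-5)) + (-4 + 1)/(-6 + 1) = 97*25 - 3/(-5) = 2425 - ⅕*(-3) = 2425 + ⅗ = 12128/5 ≈ 2425.6)
48*(62 - 108) - n = 48*(62 - 108) - 1*12128/5 = 48*(-46) - 12128/5 = -2208 - 12128/5 = -23168/5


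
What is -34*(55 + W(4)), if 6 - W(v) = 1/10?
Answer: -10353/5 ≈ -2070.6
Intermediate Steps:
W(v) = 59/10 (W(v) = 6 - 1/10 = 59/10)
-34*(55 + W(4)) = -34*(55 + 59/10) = -34*609/10 = -10353/5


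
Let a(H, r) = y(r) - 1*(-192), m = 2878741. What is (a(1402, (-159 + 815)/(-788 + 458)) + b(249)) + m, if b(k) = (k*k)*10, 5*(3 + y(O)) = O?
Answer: 2886625172/825 ≈ 3.4989e+6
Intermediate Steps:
y(O) = -3 + O/5
b(k) = 10*k² (b(k) = k²*10 = 10*k²)
a(H, r) = 189 + r/5 (a(H, r) = (-3 + r/5) - 1*(-192) = (-3 + r/5) + 192 = 189 + r/5)
(a(1402, (-159 + 815)/(-788 + 458)) + b(249)) + m = ((189 + ((-159 + 815)/(-788 + 458))/5) + 10*249²) + 2878741 = ((189 + (656/(-330))/5) + 10*62001) + 2878741 = ((189 + (656*(-1/330))/5) + 620010) + 2878741 = ((189 + (⅕)*(-328/165)) + 620010) + 2878741 = ((189 - 328/825) + 620010) + 2878741 = (155597/825 + 620010) + 2878741 = 511663847/825 + 2878741 = 2886625172/825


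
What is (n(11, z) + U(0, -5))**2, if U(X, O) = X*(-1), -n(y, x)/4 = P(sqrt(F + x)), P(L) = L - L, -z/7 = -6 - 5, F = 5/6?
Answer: 0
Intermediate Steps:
F = 5/6 (F = 5*(1/6) = 5/6 ≈ 0.83333)
z = 77 (z = -7*(-6 - 5) = -7*(-11) = 77)
P(L) = 0
n(y, x) = 0 (n(y, x) = -4*0 = 0)
U(X, O) = -X
(n(11, z) + U(0, -5))**2 = (0 - 1*0)**2 = (0 + 0)**2 = 0**2 = 0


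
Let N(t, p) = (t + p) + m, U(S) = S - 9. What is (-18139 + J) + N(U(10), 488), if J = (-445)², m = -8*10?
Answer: 180295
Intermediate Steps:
m = -80
U(S) = -9 + S
J = 198025
N(t, p) = -80 + p + t (N(t, p) = (t + p) - 80 = (p + t) - 80 = -80 + p + t)
(-18139 + J) + N(U(10), 488) = (-18139 + 198025) + (-80 + 488 + (-9 + 10)) = 179886 + (-80 + 488 + 1) = 179886 + 409 = 180295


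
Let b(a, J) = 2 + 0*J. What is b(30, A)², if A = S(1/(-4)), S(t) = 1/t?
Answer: 4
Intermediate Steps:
S(t) = 1/t
A = -4 (A = 1/(1/(-4)) = 1/(1*(-¼)) = 1/(-¼) = -4)
b(a, J) = 2 (b(a, J) = 2 + 0 = 2)
b(30, A)² = 2² = 4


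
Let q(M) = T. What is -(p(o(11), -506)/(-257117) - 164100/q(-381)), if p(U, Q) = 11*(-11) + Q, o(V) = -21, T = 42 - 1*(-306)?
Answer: 3516056792/7456393 ≈ 471.55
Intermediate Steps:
T = 348 (T = 42 + 306 = 348)
q(M) = 348
p(U, Q) = -121 + Q
-(p(o(11), -506)/(-257117) - 164100/q(-381)) = -((-121 - 506)/(-257117) - 164100/348) = -(-627*(-1/257117) - 164100*1/348) = -(627/257117 - 13675/29) = -1*(-3516056792/7456393) = 3516056792/7456393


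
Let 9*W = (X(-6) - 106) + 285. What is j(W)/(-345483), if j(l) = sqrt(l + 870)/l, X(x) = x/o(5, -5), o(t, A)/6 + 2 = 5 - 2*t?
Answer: -8*sqrt(1533)/72205947 ≈ -4.3380e-6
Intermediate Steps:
o(t, A) = 18 - 12*t (o(t, A) = -12 + 6*(5 - 2*t) = -12 + (30 - 12*t) = 18 - 12*t)
X(x) = -x/42 (X(x) = x/(18 - 12*5) = x/(18 - 60) = x/(-42) = x*(-1/42) = -x/42)
W = 418/21 (W = ((-1/42*(-6) - 106) + 285)/9 = ((1/7 - 106) + 285)/9 = (-741/7 + 285)/9 = (1/9)*(1254/7) = 418/21 ≈ 19.905)
j(l) = sqrt(870 + l)/l
j(W)/(-345483) = (sqrt(870 + 418/21)/(418/21))/(-345483) = (21*sqrt(18688/21)/418)*(-1/345483) = (21*(16*sqrt(1533)/21)/418)*(-1/345483) = (8*sqrt(1533)/209)*(-1/345483) = -8*sqrt(1533)/72205947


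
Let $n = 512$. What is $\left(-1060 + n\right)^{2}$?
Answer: $300304$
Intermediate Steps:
$\left(-1060 + n\right)^{2} = \left(-1060 + 512\right)^{2} = \left(-548\right)^{2} = 300304$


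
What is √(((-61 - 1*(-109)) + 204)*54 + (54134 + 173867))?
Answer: √241609 ≈ 491.54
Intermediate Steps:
√(((-61 - 1*(-109)) + 204)*54 + (54134 + 173867)) = √(((-61 + 109) + 204)*54 + 228001) = √((48 + 204)*54 + 228001) = √(252*54 + 228001) = √(13608 + 228001) = √241609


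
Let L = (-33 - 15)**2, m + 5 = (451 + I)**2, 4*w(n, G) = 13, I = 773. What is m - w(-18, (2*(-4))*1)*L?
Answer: 1490683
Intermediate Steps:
w(n, G) = 13/4 (w(n, G) = (1/4)*13 = 13/4)
m = 1498171 (m = -5 + (451 + 773)**2 = -5 + 1224**2 = -5 + 1498176 = 1498171)
L = 2304 (L = (-48)**2 = 2304)
m - w(-18, (2*(-4))*1)*L = 1498171 - 13*2304/4 = 1498171 - 1*7488 = 1498171 - 7488 = 1490683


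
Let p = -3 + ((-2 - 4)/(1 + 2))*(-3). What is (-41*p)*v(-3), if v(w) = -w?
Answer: -369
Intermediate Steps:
p = 3 (p = -3 - 6/3*(-3) = -3 - 6*⅓*(-3) = -3 - 2*(-3) = -3 + 6 = 3)
(-41*p)*v(-3) = (-41*3)*(-1*(-3)) = -123*3 = -369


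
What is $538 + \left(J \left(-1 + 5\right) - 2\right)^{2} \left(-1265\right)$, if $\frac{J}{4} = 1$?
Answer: $-247402$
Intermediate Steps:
$J = 4$ ($J = 4 \cdot 1 = 4$)
$538 + \left(J \left(-1 + 5\right) - 2\right)^{2} \left(-1265\right) = 538 + \left(4 \left(-1 + 5\right) - 2\right)^{2} \left(-1265\right) = 538 + \left(4 \cdot 4 - 2\right)^{2} \left(-1265\right) = 538 + \left(16 - 2\right)^{2} \left(-1265\right) = 538 + 14^{2} \left(-1265\right) = 538 + 196 \left(-1265\right) = 538 - 247940 = -247402$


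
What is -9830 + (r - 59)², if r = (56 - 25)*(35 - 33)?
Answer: -9821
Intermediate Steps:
r = 62 (r = 31*2 = 62)
-9830 + (r - 59)² = -9830 + (62 - 59)² = -9830 + 3² = -9830 + 9 = -9821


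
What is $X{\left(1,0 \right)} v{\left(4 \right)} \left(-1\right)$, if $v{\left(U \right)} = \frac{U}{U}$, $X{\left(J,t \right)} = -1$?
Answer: $1$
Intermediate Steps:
$v{\left(U \right)} = 1$
$X{\left(1,0 \right)} v{\left(4 \right)} \left(-1\right) = \left(-1\right) 1 \left(-1\right) = \left(-1\right) \left(-1\right) = 1$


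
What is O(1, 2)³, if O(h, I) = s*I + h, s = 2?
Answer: 125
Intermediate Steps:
O(h, I) = h + 2*I (O(h, I) = 2*I + h = h + 2*I)
O(1, 2)³ = (1 + 2*2)³ = (1 + 4)³ = 5³ = 125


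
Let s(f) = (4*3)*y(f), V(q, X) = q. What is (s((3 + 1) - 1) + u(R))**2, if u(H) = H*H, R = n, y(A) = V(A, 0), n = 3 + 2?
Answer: 3721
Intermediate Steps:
n = 5
y(A) = A
R = 5
u(H) = H**2
s(f) = 12*f (s(f) = (4*3)*f = 12*f)
(s((3 + 1) - 1) + u(R))**2 = (12*((3 + 1) - 1) + 5**2)**2 = (12*(4 - 1) + 25)**2 = (12*3 + 25)**2 = (36 + 25)**2 = 61**2 = 3721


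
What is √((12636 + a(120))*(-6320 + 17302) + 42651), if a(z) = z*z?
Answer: 3*√32994667 ≈ 17232.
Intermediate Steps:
a(z) = z²
√((12636 + a(120))*(-6320 + 17302) + 42651) = √((12636 + 120²)*(-6320 + 17302) + 42651) = √((12636 + 14400)*10982 + 42651) = √(27036*10982 + 42651) = √(296909352 + 42651) = √296952003 = 3*√32994667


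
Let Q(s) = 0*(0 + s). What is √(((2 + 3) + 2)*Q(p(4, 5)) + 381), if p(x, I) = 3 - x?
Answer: √381 ≈ 19.519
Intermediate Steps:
Q(s) = 0 (Q(s) = 0*s = 0)
√(((2 + 3) + 2)*Q(p(4, 5)) + 381) = √(((2 + 3) + 2)*0 + 381) = √((5 + 2)*0 + 381) = √(7*0 + 381) = √(0 + 381) = √381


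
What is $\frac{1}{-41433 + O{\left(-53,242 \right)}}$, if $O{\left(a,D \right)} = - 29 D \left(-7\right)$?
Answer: $\frac{1}{7693} \approx 0.00012999$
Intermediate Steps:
$O{\left(a,D \right)} = 203 D$
$\frac{1}{-41433 + O{\left(-53,242 \right)}} = \frac{1}{-41433 + 203 \cdot 242} = \frac{1}{-41433 + 49126} = \frac{1}{7693}$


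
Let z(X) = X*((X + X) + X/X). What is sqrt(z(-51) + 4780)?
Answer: sqrt(9931) ≈ 99.654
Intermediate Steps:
z(X) = X*(1 + 2*X) (z(X) = X*(2*X + 1) = X*(1 + 2*X))
sqrt(z(-51) + 4780) = sqrt(-51*(1 + 2*(-51)) + 4780) = sqrt(-51*(1 - 102) + 4780) = sqrt(-51*(-101) + 4780) = sqrt(5151 + 4780) = sqrt(9931)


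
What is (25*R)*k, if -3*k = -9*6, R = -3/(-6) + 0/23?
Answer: 225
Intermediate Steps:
R = 1/2 (R = -3*(-1/6) + 0*(1/23) = 1/2 + 0 = 1/2 ≈ 0.50000)
k = 18 (k = -(-3)*6 = -1/3*(-54) = 18)
(25*R)*k = (25*(1/2))*18 = (25/2)*18 = 225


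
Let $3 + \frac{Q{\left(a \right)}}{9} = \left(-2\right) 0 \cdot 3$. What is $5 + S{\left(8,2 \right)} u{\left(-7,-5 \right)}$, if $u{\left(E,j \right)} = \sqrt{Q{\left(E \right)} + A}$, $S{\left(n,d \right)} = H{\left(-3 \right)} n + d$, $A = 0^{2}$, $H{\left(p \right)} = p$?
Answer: $5 - 66 i \sqrt{3} \approx 5.0 - 114.32 i$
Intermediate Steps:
$A = 0$
$S{\left(n,d \right)} = d - 3 n$ ($S{\left(n,d \right)} = - 3 n + d = d - 3 n$)
$Q{\left(a \right)} = -27$ ($Q{\left(a \right)} = -27 + 9 \left(-2\right) 0 \cdot 3 = -27 + 9 \cdot 0 \cdot 3 = -27 + 9 \cdot 0 = -27 + 0 = -27$)
$u{\left(E,j \right)} = 3 i \sqrt{3}$ ($u{\left(E,j \right)} = \sqrt{-27 + 0} = \sqrt{-27} = 3 i \sqrt{3}$)
$5 + S{\left(8,2 \right)} u{\left(-7,-5 \right)} = 5 + \left(2 - 24\right) 3 i \sqrt{3} = 5 - 22 \cdot 3 i \sqrt{3} = 5 - 66 i \sqrt{3}$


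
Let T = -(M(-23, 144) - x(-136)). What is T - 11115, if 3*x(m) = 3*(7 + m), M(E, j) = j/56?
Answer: -78726/7 ≈ -11247.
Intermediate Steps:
M(E, j) = j/56 (M(E, j) = j*(1/56) = j/56)
x(m) = 7 + m (x(m) = (3*(7 + m))/3 = (21 + 3*m)/3 = 7 + m)
T = -921/7 (T = -((1/56)*144 - (7 - 136)) = -(18/7 - 1*(-129)) = -(18/7 + 129) = -1*921/7 = -921/7 ≈ -131.57)
T - 11115 = -921/7 - 11115 = -78726/7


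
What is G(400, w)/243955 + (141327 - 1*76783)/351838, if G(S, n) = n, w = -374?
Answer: 7807122054/42916319645 ≈ 0.18192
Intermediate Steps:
G(400, w)/243955 + (141327 - 1*76783)/351838 = -374/243955 + (141327 - 1*76783)/351838 = -374*1/243955 + (141327 - 76783)*(1/351838) = -374/243955 + 64544*(1/351838) = -374/243955 + 32272/175919 = 7807122054/42916319645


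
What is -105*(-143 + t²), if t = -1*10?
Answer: 4515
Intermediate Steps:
t = -10
-105*(-143 + t²) = -105*(-143 + (-10)²) = -105*(-143 + 100) = -105*(-43) = 4515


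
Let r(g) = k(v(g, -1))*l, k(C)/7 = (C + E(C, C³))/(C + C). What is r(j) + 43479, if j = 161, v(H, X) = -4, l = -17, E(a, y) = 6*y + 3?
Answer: 302017/8 ≈ 37752.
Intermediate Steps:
E(a, y) = 3 + 6*y
k(C) = 7*(3 + C + 6*C³)/(2*C) (k(C) = 7*((C + (3 + 6*C³))/(C + C)) = 7*((3 + C + 6*C³)/((2*C))) = 7*((3 + C + 6*C³)*(1/(2*C))) = 7*((3 + C + 6*C³)/(2*C)) = 7*(3 + C + 6*C³)/(2*C))
r(g) = -45815/8 (r(g) = ((7/2)*(3 - 4 + 6*(-4)³)/(-4))*(-17) = ((7/2)*(-¼)*(3 - 4 + 6*(-64)))*(-17) = ((7/2)*(-¼)*(3 - 4 - 384))*(-17) = ((7/2)*(-¼)*(-385))*(-17) = (2695/8)*(-17) = -45815/8)
r(j) + 43479 = -45815/8 + 43479 = 302017/8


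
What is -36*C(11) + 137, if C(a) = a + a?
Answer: -655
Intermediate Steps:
C(a) = 2*a
-36*C(11) + 137 = -72*11 + 137 = -36*22 + 137 = -792 + 137 = -655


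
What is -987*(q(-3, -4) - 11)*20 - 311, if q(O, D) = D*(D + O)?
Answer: -335891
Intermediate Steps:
-987*(q(-3, -4) - 11)*20 - 311 = -987*(-4*(-4 - 3) - 11)*20 - 311 = -987*(-4*(-7) - 11)*20 - 311 = -987*(28 - 11)*20 - 311 = -16779*20 - 311 = -987*340 - 311 = -335580 - 311 = -335891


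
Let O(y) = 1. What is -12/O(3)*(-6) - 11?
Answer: 61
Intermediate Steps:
-12/O(3)*(-6) - 11 = -12/1*(-6) - 11 = -12*1*(-6) - 11 = -12*(-6) - 11 = 72 - 11 = 61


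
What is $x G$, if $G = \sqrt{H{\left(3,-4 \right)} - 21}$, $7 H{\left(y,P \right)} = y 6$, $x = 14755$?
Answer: $\frac{14755 i \sqrt{903}}{7} \approx 63341.0 i$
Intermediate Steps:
$H{\left(y,P \right)} = \frac{6 y}{7}$ ($H{\left(y,P \right)} = \frac{y 6}{7} = \frac{6 y}{7}$)
$G = \frac{i \sqrt{903}}{7}$ ($G = \sqrt{\frac{6}{7} \cdot 3 - 21} = \sqrt{\frac{18}{7} - 21} = \sqrt{- \frac{129}{7}} = \frac{i \sqrt{903}}{7} \approx 4.2929 i$)
$x G = 14755 \frac{i \sqrt{903}}{7} = \frac{14755 i \sqrt{903}}{7}$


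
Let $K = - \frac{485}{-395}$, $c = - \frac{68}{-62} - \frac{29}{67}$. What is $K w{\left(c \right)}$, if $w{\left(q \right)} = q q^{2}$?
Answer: $\frac{254369205083}{707842412107} \approx 0.35936$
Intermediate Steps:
$c = \frac{1379}{2077}$ ($c = \left(-68\right) \left(- \frac{1}{62}\right) - \frac{29}{67} = \frac{34}{31} - \frac{29}{67} = \frac{1379}{2077} \approx 0.66394$)
$w{\left(q \right)} = q^{3}$
$K = \frac{97}{79}$ ($K = \left(-485\right) \left(- \frac{1}{395}\right) = \frac{97}{79} \approx 1.2278$)
$K w{\left(c \right)} = \frac{97 \left(\frac{1379}{2077}\right)^{3}}{79} = \frac{97}{79} \cdot \frac{2622362939}{8960030533} = \frac{254369205083}{707842412107}$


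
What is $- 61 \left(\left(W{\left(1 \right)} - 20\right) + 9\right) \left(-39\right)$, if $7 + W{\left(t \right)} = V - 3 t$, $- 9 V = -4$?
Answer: $- \frac{146705}{3} \approx -48902.0$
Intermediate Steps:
$V = \frac{4}{9}$ ($V = \left(- \frac{1}{9}\right) \left(-4\right) = \frac{4}{9} \approx 0.44444$)
$W{\left(t \right)} = - \frac{59}{9} - 3 t$ ($W{\left(t \right)} = -7 - \left(- \frac{4}{9} + 3 t\right) = - \frac{59}{9} - 3 t$)
$- 61 \left(\left(W{\left(1 \right)} - 20\right) + 9\right) \left(-39\right) = - 61 \left(\left(\left(- \frac{59}{9} - 3\right) - 20\right) + 9\right) \left(-39\right) = - 61 \left(\left(- \frac{86}{9} - 20\right) + 9\right) \left(-39\right) = - 61 \left(- \frac{266}{9} + 9\right) \left(-39\right) = \left(-61\right) \left(- \frac{185}{9}\right) \left(-39\right) = \frac{11285}{9} \left(-39\right) = - \frac{146705}{3}$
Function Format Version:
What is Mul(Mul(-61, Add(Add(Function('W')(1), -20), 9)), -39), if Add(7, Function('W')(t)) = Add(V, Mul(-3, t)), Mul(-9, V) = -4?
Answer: Rational(-146705, 3) ≈ -48902.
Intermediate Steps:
V = Rational(4, 9) (V = Mul(Rational(-1, 9), -4) = Rational(4, 9) ≈ 0.44444)
Function('W')(t) = Add(Rational(-59, 9), Mul(-3, t)) (Function('W')(t) = Add(-7, Add(Rational(4, 9), Mul(-3, t))) = Add(Rational(-59, 9), Mul(-3, t)))
Mul(Mul(-61, Add(Add(Function('W')(1), -20), 9)), -39) = Mul(Mul(-61, Add(Add(Add(Rational(-59, 9), Mul(-3, 1)), -20), 9)), -39) = Mul(Mul(-61, Add(Add(Add(Rational(-59, 9), -3), -20), 9)), -39) = Mul(Mul(-61, Add(Add(Rational(-86, 9), -20), 9)), -39) = Mul(Mul(-61, Add(Rational(-266, 9), 9)), -39) = Mul(Mul(-61, Rational(-185, 9)), -39) = Mul(Rational(11285, 9), -39) = Rational(-146705, 3)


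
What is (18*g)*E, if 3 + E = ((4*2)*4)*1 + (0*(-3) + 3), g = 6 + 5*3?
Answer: 12096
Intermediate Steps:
g = 21 (g = 6 + 15 = 21)
E = 32 (E = -3 + (((4*2)*4)*1 + (0*(-3) + 3)) = -3 + ((8*4)*1 + (0 + 3)) = -3 + (32*1 + 3) = -3 + (32 + 3) = -3 + 35 = 32)
(18*g)*E = (18*21)*32 = 378*32 = 12096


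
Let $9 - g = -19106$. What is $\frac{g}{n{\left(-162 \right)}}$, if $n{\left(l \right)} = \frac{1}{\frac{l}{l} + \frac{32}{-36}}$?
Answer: $\frac{19115}{9} \approx 2123.9$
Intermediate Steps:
$g = 19115$ ($g = 9 - -19106 = 9 + 19106 = 19115$)
$n{\left(l \right)} = 9$ ($n{\left(l \right)} = \frac{1}{1 + 32 \left(- \frac{1}{36}\right)} = \frac{1}{1 - \frac{8}{9}} = \frac{1}{\frac{1}{9}} = 9$)
$\frac{g}{n{\left(-162 \right)}} = \frac{19115}{9}$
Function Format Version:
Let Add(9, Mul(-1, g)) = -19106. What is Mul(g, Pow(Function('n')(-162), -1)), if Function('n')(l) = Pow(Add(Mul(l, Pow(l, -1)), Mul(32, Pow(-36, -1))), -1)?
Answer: Rational(19115, 9) ≈ 2123.9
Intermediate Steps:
g = 19115 (g = Add(9, Mul(-1, -19106)) = Add(9, 19106) = 19115)
Function('n')(l) = 9 (Function('n')(l) = Pow(Add(1, Mul(32, Rational(-1, 36))), -1) = Pow(Add(1, Rational(-8, 9)), -1) = Pow(Rational(1, 9), -1) = 9)
Mul(g, Pow(Function('n')(-162), -1)) = Mul(19115, Pow(9, -1)) = Mul(19115, Rational(1, 9)) = Rational(19115, 9)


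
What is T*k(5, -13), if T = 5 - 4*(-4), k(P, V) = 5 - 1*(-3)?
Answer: 168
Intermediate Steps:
k(P, V) = 8 (k(P, V) = 5 + 3 = 8)
T = 21 (T = 5 + 16 = 21)
T*k(5, -13) = 21*8 = 168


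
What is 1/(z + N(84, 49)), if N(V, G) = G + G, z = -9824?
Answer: -1/9726 ≈ -0.00010282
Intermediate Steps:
N(V, G) = 2*G
1/(z + N(84, 49)) = 1/(-9824 + 2*49) = 1/(-9824 + 98) = 1/(-9726) = -1/9726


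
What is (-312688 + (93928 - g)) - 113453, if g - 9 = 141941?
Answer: -474163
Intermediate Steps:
g = 141950 (g = 9 + 141941 = 141950)
(-312688 + (93928 - g)) - 113453 = (-312688 + (93928 - 1*141950)) - 113453 = (-312688 + (93928 - 141950)) - 113453 = (-312688 - 48022) - 113453 = -360710 - 113453 = -474163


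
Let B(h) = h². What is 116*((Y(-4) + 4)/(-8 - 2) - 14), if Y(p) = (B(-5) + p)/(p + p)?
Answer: -32799/20 ≈ -1639.9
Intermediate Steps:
Y(p) = (25 + p)/(2*p) (Y(p) = ((-5)² + p)/(p + p) = (25 + p)/((2*p)) = (25 + p)*(1/(2*p)) = (25 + p)/(2*p))
116*((Y(-4) + 4)/(-8 - 2) - 14) = 116*(((½)*(25 - 4)/(-4) + 4)/(-8 - 2) - 14) = 116*(((½)*(-¼)*21 + 4)/(-10) - 14) = 116*((-21/8 + 4)*(-⅒) - 14) = 116*((11/8)*(-⅒) - 14) = 116*(-11/80 - 14) = 116*(-1131/80) = -32799/20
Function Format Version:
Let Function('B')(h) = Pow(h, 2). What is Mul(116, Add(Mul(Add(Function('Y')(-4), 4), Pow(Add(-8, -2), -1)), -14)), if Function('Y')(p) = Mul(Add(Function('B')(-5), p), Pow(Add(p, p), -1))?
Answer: Rational(-32799, 20) ≈ -1639.9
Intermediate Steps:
Function('Y')(p) = Mul(Rational(1, 2), Pow(p, -1), Add(25, p)) (Function('Y')(p) = Mul(Add(Pow(-5, 2), p), Pow(Add(p, p), -1)) = Mul(Add(25, p), Pow(Mul(2, p), -1)) = Mul(Add(25, p), Mul(Rational(1, 2), Pow(p, -1))) = Mul(Rational(1, 2), Pow(p, -1), Add(25, p)))
Mul(116, Add(Mul(Add(Function('Y')(-4), 4), Pow(Add(-8, -2), -1)), -14)) = Mul(116, Add(Mul(Add(Mul(Rational(1, 2), Pow(-4, -1), Add(25, -4)), 4), Pow(Add(-8, -2), -1)), -14)) = Mul(116, Add(Mul(Add(Mul(Rational(1, 2), Rational(-1, 4), 21), 4), Pow(-10, -1)), -14)) = Mul(116, Add(Mul(Add(Rational(-21, 8), 4), Rational(-1, 10)), -14)) = Mul(116, Add(Mul(Rational(11, 8), Rational(-1, 10)), -14)) = Mul(116, Add(Rational(-11, 80), -14)) = Mul(116, Rational(-1131, 80)) = Rational(-32799, 20)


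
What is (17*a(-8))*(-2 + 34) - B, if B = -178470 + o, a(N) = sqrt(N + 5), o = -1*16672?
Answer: 195142 + 544*I*sqrt(3) ≈ 1.9514e+5 + 942.24*I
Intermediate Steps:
o = -16672
a(N) = sqrt(5 + N)
B = -195142 (B = -178470 - 16672 = -195142)
(17*a(-8))*(-2 + 34) - B = (17*sqrt(5 - 8))*(-2 + 34) - 1*(-195142) = (17*sqrt(-3))*32 + 195142 = (17*(I*sqrt(3)))*32 + 195142 = (17*I*sqrt(3))*32 + 195142 = 544*I*sqrt(3) + 195142 = 195142 + 544*I*sqrt(3)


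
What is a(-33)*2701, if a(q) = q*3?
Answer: -267399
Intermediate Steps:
a(q) = 3*q
a(-33)*2701 = (3*(-33))*2701 = -99*2701 = -267399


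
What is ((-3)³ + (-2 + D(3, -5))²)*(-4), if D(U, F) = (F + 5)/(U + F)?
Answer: 92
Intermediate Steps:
D(U, F) = (5 + F)/(F + U)
((-3)³ + (-2 + D(3, -5))²)*(-4) = ((-3)³ + (-2 + (5 - 5)/(-5 + 3))²)*(-4) = (-27 + (-2 + 0/(-2))²)*(-4) = (-27 + (-2 - ½*0)²)*(-4) = (-27 + (-2 + 0)²)*(-4) = (-27 + (-2)²)*(-4) = (-27 + 4)*(-4) = -23*(-4) = 92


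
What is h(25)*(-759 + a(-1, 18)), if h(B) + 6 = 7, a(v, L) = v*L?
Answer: -777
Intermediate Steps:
a(v, L) = L*v
h(B) = 1 (h(B) = -6 + 7 = 1)
h(25)*(-759 + a(-1, 18)) = 1*(-759 + 18*(-1)) = 1*(-759 - 18) = 1*(-777) = -777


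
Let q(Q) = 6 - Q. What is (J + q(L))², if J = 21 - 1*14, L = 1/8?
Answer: 10609/64 ≈ 165.77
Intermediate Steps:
L = ⅛ (L = 1*(⅛) = ⅛ ≈ 0.12500)
J = 7 (J = 21 - 14 = 7)
(J + q(L))² = (7 + (6 - 1*⅛))² = (7 + (6 - ⅛))² = (7 + 47/8)² = (103/8)² = 10609/64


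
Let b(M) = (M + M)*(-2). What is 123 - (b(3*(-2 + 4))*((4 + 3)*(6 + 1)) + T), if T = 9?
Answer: 1290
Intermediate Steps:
b(M) = -4*M (b(M) = (2*M)*(-2) = -4*M)
123 - (b(3*(-2 + 4))*((4 + 3)*(6 + 1)) + T) = 123 - ((-12*(-2 + 4))*((4 + 3)*(6 + 1)) + 9) = 123 - ((-12*2)*(7*7) + 9) = 123 - (-4*6*49 + 9) = 123 - (-24*49 + 9) = 123 - (-1176 + 9) = 123 - 1*(-1167) = 123 + 1167 = 1290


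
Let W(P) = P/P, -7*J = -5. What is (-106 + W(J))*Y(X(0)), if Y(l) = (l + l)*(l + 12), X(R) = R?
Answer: 0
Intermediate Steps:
J = 5/7 (J = -⅐*(-5) = 5/7 ≈ 0.71429)
Y(l) = 2*l*(12 + l) (Y(l) = (2*l)*(12 + l) = 2*l*(12 + l))
W(P) = 1
(-106 + W(J))*Y(X(0)) = (-106 + 1)*(2*0*(12 + 0)) = -210*0*12 = -105*0 = 0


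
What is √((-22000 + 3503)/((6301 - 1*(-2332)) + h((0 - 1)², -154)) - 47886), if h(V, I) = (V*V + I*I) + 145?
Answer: I*√50564626807165/32495 ≈ 218.83*I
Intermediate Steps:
h(V, I) = 145 + I² + V² (h(V, I) = (V² + I²) + 145 = (I² + V²) + 145 = 145 + I² + V²)
√((-22000 + 3503)/((6301 - 1*(-2332)) + h((0 - 1)², -154)) - 47886) = √((-22000 + 3503)/((6301 - 1*(-2332)) + (145 + (-154)² + ((0 - 1)²)²)) - 47886) = √(-18497/((6301 + 2332) + (145 + 23716 + ((-1)²)²)) - 47886) = √(-18497/(8633 + (145 + 23716 + 1²)) - 47886) = √(-18497/(8633 + (145 + 23716 + 1)) - 47886) = √(-18497/(8633 + 23862) - 47886) = √(-18497/32495 - 47886) = √(-1556074067/32495) = I*√50564626807165/32495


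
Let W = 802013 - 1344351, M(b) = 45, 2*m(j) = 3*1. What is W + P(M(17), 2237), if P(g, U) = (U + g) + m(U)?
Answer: -1080109/2 ≈ -5.4005e+5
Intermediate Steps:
m(j) = 3/2 (m(j) = (3*1)/2 = (½)*3 = 3/2)
P(g, U) = 3/2 + U + g (P(g, U) = (U + g) + 3/2 = 3/2 + U + g)
W = -542338
W + P(M(17), 2237) = -542338 + (3/2 + 2237 + 45) = -542338 + 4567/2 = -1080109/2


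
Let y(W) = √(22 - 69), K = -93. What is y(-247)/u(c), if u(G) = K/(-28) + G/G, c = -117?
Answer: 28*I*√47/121 ≈ 1.5864*I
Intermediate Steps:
y(W) = I*√47 (y(W) = √(-47) = I*√47)
u(G) = 121/28 (u(G) = -93/(-28) + G/G = -93*(-1/28) + 1 = 93/28 + 1 = 121/28)
y(-247)/u(c) = (I*√47)/(121/28) = (I*√47)*(28/121) = 28*I*√47/121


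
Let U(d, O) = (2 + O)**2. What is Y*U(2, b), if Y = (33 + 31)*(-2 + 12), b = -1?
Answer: 640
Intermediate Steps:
Y = 640 (Y = 64*10 = 640)
Y*U(2, b) = 640*(2 - 1)**2 = 640*1**2 = 640*1 = 640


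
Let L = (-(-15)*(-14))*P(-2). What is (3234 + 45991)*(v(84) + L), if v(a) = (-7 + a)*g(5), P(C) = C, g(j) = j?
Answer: 39626125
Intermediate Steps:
v(a) = -35 + 5*a (v(a) = (-7 + a)*5 = -35 + 5*a)
L = 420 (L = -(-15)*(-14)*(-2) = -15*14*(-2) = -210*(-2) = 420)
(3234 + 45991)*(v(84) + L) = (3234 + 45991)*((-35 + 5*84) + 420) = 49225*((-35 + 420) + 420) = 49225*(385 + 420) = 49225*805 = 39626125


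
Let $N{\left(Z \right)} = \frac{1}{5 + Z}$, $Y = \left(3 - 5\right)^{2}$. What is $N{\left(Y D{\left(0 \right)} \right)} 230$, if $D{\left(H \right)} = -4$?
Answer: $- \frac{230}{11} \approx -20.909$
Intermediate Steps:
$Y = 4$ ($Y = \left(-2\right)^{2} = 4$)
$N{\left(Y D{\left(0 \right)} \right)} 230 = \frac{1}{5 + 4 \left(-4\right)} 230 = \frac{1}{5 - 16} \cdot 230 = \frac{1}{-11} \cdot 230 = \left(- \frac{1}{11}\right) 230 = - \frac{230}{11}$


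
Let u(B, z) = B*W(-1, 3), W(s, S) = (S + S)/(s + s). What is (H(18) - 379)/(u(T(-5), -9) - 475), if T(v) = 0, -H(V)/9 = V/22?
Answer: 170/209 ≈ 0.81340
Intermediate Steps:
H(V) = -9*V/22
W(s, S) = S/s (W(s, S) = (2*S)/((2*s)) = (2*S)*(1/(2*s)) = S/s)
u(B, z) = -3*B (u(B, z) = B*(3/(-1)) = B*(3*(-1)) = B*(-3) = -3*B)
(H(18) - 379)/(u(T(-5), -9) - 475) = (-9/22*18 - 379)/(-3*0 - 475) = (-81/11 - 379)/(0 - 475) = -4250/11/(-475) = -4250/11*(-1/475) = 170/209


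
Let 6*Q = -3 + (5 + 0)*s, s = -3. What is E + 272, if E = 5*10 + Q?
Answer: 319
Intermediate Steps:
Q = -3 (Q = (-3 + (5 + 0)*(-3))/6 = (-3 + 5*(-3))/6 = (-3 - 15)/6 = (⅙)*(-18) = -3)
E = 47 (E = 5*10 - 3 = 50 - 3 = 47)
E + 272 = 47 + 272 = 319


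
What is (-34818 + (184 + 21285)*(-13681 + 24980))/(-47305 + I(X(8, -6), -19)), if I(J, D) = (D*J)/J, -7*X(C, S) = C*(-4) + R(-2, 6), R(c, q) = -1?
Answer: -242543413/47324 ≈ -5125.2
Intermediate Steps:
X(C, S) = ⅐ + 4*C/7 (X(C, S) = -(C*(-4) - 1)/7 = -(-4*C - 1)/7 = -(-1 - 4*C)/7 = ⅐ + 4*C/7)
I(J, D) = D
(-34818 + (184 + 21285)*(-13681 + 24980))/(-47305 + I(X(8, -6), -19)) = (-34818 + (184 + 21285)*(-13681 + 24980))/(-47305 - 19) = (-34818 + 21469*11299)/(-47324) = (-34818 + 242578231)*(-1/47324) = 242543413*(-1/47324) = -242543413/47324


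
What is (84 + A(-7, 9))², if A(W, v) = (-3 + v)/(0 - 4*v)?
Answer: 253009/36 ≈ 7028.0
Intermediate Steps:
A(W, v) = -(-3 + v)/(4*v) (A(W, v) = (-3 + v)/((-4*v)) = (-3 + v)*(-1/(4*v)) = -(-3 + v)/(4*v))
(84 + A(-7, 9))² = (84 + (¼)*(3 - 1*9)/9)² = (84 + (¼)*(⅑)*(3 - 9))² = (84 + (¼)*(⅑)*(-6))² = (84 - ⅙)² = (503/6)² = 253009/36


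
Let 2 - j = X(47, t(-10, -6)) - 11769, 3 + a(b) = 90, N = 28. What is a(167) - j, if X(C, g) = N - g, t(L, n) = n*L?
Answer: -11716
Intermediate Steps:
t(L, n) = L*n
a(b) = 87 (a(b) = -3 + 90 = 87)
X(C, g) = 28 - g
j = 11803 (j = 2 - ((28 - (-10)*(-6)) - 11769) = 2 - ((28 - 1*60) - 11769) = 2 - ((28 - 60) - 11769) = 2 - (-32 - 11769) = 2 - 1*(-11801) = 2 + 11801 = 11803)
a(167) - j = 87 - 1*11803 = 87 - 11803 = -11716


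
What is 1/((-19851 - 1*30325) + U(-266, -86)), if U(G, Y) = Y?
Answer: -1/50262 ≈ -1.9896e-5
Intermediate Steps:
1/((-19851 - 1*30325) + U(-266, -86)) = 1/((-19851 - 1*30325) - 86) = 1/((-19851 - 30325) - 86) = 1/(-50176 - 86) = 1/(-50262) = -1/50262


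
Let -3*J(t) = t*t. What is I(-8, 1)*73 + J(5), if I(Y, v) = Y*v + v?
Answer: -1558/3 ≈ -519.33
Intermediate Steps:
J(t) = -t**2/3 (J(t) = -t*t/3 = -t**2/3)
I(Y, v) = v + Y*v
I(-8, 1)*73 + J(5) = (1*(1 - 8))*73 - 1/3*5**2 = (1*(-7))*73 - 1/3*25 = -7*73 - 25/3 = -511 - 25/3 = -1558/3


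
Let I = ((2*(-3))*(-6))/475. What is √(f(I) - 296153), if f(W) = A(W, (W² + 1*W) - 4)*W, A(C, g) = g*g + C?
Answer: I*√136061755646985919481/21434375 ≈ 544.2*I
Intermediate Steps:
I = 36/475 (I = -6*(-6)*(1/475) = 36*(1/475) = 36/475 ≈ 0.075789)
A(C, g) = C + g² (A(C, g) = g² + C = C + g²)
f(W) = W*(W + (-4 + W + W²)²) (f(W) = (W + ((W² + 1*W) - 4)²)*W = (W + ((W² + W) - 4)²)*W = (W + ((W + W²) - 4)²)*W = (W + (-4 + W + W²)²)*W = W*(W + (-4 + W + W²)²))
√(f(I) - 296153) = √(36*(36/475 + (-4 + 36/475 + (36/475)²)²)/475 - 296153) = √(36*(36/475 + (-4 + 36/475 + 1296/225625)²)/475 - 296153) = √(36*(36/475 + (-884104/225625)²)/475 - 296153) = √(36*(36/475 + 781639882816/50906640625)/475 - 296153) = √((36/475)*(785498070316/50906640625) - 296153) = √(28277930531376/24180654296875 - 296153) = √(-7161145034051890499/24180654296875) = I*√136061755646985919481/21434375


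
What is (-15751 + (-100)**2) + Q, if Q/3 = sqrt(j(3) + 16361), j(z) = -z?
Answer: -5751 + 3*sqrt(16358) ≈ -5367.3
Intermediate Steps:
Q = 3*sqrt(16358) (Q = 3*sqrt(-1*3 + 16361) = 3*sqrt(-3 + 16361) = 3*sqrt(16358) ≈ 383.70)
(-15751 + (-100)**2) + Q = (-15751 + (-100)**2) + 3*sqrt(16358) = (-15751 + 10000) + 3*sqrt(16358) = -5751 + 3*sqrt(16358)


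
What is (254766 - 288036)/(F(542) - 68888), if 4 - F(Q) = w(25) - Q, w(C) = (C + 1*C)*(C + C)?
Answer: 5545/11807 ≈ 0.46964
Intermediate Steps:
w(C) = 4*C² (w(C) = (C + C)*(2*C) = (2*C)*(2*C) = 4*C²)
F(Q) = -2496 + Q (F(Q) = 4 - (4*25² - Q) = 4 - (4*625 - Q) = 4 - (2500 - Q) = 4 + (-2500 + Q) = -2496 + Q)
(254766 - 288036)/(F(542) - 68888) = (254766 - 288036)/((-2496 + 542) - 68888) = -33270/(-1954 - 68888) = -33270/(-70842) = -33270*(-1/70842) = 5545/11807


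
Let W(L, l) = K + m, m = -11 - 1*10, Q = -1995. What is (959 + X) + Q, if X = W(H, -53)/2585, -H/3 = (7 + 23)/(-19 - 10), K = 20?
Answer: -2678061/2585 ≈ -1036.0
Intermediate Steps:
m = -21 (m = -11 - 10 = -21)
H = 90/29 (H = -3*(7 + 23)/(-19 - 10) = -90/(-29) = -90*(-1)/29 = -3*(-30/29) = 90/29 ≈ 3.1034)
W(L, l) = -1 (W(L, l) = 20 - 21 = -1)
X = -1/2585 ≈ -0.00038685
(959 + X) + Q = (959 - 1/2585) - 1995 = 2479014/2585 - 1995 = -2678061/2585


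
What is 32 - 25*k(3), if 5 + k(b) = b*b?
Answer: -68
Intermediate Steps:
k(b) = -5 + b² (k(b) = -5 + b*b = -5 + b²)
32 - 25*k(3) = 32 - 25*(-5 + 3²) = 32 - 25*(-5 + 9) = 32 - 25*4 = 32 - 100 = -68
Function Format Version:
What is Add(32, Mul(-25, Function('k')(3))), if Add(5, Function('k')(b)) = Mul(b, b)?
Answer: -68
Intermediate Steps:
Function('k')(b) = Add(-5, Pow(b, 2)) (Function('k')(b) = Add(-5, Mul(b, b)) = Add(-5, Pow(b, 2)))
Add(32, Mul(-25, Function('k')(3))) = Add(32, Mul(-25, Add(-5, Pow(3, 2)))) = Add(32, Mul(-25, Add(-5, 9))) = Add(32, Mul(-25, 4)) = Add(32, -100) = -68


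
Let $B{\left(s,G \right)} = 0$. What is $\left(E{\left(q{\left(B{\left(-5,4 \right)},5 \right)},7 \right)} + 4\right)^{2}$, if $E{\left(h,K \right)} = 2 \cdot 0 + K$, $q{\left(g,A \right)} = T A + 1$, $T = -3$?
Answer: $121$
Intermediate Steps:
$q{\left(g,A \right)} = 1 - 3 A$ ($q{\left(g,A \right)} = - 3 A + 1 = 1 - 3 A$)
$E{\left(h,K \right)} = K$ ($E{\left(h,K \right)} = 0 + K = K$)
$\left(E{\left(q{\left(B{\left(-5,4 \right)},5 \right)},7 \right)} + 4\right)^{2} = \left(7 + 4\right)^{2} = 11^{2} = 121$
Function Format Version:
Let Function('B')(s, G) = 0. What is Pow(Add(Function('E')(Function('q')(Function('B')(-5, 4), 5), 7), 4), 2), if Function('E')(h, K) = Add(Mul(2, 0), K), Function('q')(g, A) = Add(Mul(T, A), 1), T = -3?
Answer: 121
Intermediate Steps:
Function('q')(g, A) = Add(1, Mul(-3, A)) (Function('q')(g, A) = Add(Mul(-3, A), 1) = Add(1, Mul(-3, A)))
Function('E')(h, K) = K (Function('E')(h, K) = Add(0, K) = K)
Pow(Add(Function('E')(Function('q')(Function('B')(-5, 4), 5), 7), 4), 2) = Pow(Add(7, 4), 2) = Pow(11, 2) = 121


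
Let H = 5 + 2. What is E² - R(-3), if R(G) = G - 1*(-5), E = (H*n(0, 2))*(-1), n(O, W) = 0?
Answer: -2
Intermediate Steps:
H = 7
E = 0 (E = (7*0)*(-1) = 0*(-1) = 0)
R(G) = 5 + G (R(G) = G + 5 = 5 + G)
E² - R(-3) = 0² - (5 - 3) = 0 - 1*2 = 0 - 2 = -2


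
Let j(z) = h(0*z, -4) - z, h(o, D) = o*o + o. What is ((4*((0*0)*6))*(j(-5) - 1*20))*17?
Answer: 0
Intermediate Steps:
h(o, D) = o + o² (h(o, D) = o² + o = o + o²)
j(z) = -z (j(z) = (0*z)*(1 + 0*z) - z = 0*(1 + 0) - z = 0*1 - z = 0 - z = -z)
((4*((0*0)*6))*(j(-5) - 1*20))*17 = ((4*((0*0)*6))*(-1*(-5) - 1*20))*17 = ((4*(0*6))*(5 - 20))*17 = ((4*0)*(-15))*17 = (0*(-15))*17 = 0*17 = 0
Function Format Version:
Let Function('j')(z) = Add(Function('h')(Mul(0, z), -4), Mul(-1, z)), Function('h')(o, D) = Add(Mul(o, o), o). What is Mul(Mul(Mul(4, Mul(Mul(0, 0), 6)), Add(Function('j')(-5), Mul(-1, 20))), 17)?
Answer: 0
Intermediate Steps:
Function('h')(o, D) = Add(o, Pow(o, 2)) (Function('h')(o, D) = Add(Pow(o, 2), o) = Add(o, Pow(o, 2)))
Function('j')(z) = Mul(-1, z) (Function('j')(z) = Add(Mul(Mul(0, z), Add(1, Mul(0, z))), Mul(-1, z)) = Add(Mul(0, Add(1, 0)), Mul(-1, z)) = Add(Mul(0, 1), Mul(-1, z)) = Add(0, Mul(-1, z)) = Mul(-1, z))
Mul(Mul(Mul(4, Mul(Mul(0, 0), 6)), Add(Function('j')(-5), Mul(-1, 20))), 17) = Mul(Mul(Mul(4, Mul(Mul(0, 0), 6)), Add(Mul(-1, -5), Mul(-1, 20))), 17) = Mul(Mul(Mul(4, Mul(0, 6)), Add(5, -20)), 17) = Mul(Mul(Mul(4, 0), -15), 17) = Mul(Mul(0, -15), 17) = Mul(0, 17) = 0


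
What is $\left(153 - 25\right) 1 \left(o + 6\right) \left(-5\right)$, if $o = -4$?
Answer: $-1280$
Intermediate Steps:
$\left(153 - 25\right) 1 \left(o + 6\right) \left(-5\right) = \left(153 - 25\right) 1 \left(-4 + 6\right) \left(-5\right) = 128 \cdot 1 \cdot 2 \left(-5\right) = 128 \cdot 1 \left(-10\right) = 128 \left(-10\right) = -1280$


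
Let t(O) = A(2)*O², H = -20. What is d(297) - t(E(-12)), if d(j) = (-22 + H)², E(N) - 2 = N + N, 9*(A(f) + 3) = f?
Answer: 27976/9 ≈ 3108.4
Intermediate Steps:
A(f) = -3 + f/9
E(N) = 2 + 2*N (E(N) = 2 + (N + N) = 2 + 2*N)
t(O) = -25*O²/9 (t(O) = (-3 + (⅑)*2)*O² = (-3 + 2/9)*O² = -25*O²/9)
d(j) = 1764 (d(j) = (-22 - 20)² = (-42)² = 1764)
d(297) - t(E(-12)) = 1764 - (-25)*(2 + 2*(-12))²/9 = 1764 - (-25)*(2 - 24)²/9 = 1764 - (-25)*(-22)²/9 = 1764 - (-25)*484/9 = 1764 - 1*(-12100/9) = 1764 + 12100/9 = 27976/9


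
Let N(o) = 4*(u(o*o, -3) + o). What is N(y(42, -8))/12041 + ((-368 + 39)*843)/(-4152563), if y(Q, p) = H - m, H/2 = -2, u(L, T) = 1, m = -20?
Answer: 3621909511/50001011083 ≈ 0.072437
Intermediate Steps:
H = -4 (H = 2*(-2) = -4)
y(Q, p) = 16 (y(Q, p) = -4 - 1*(-20) = -4 + 20 = 16)
N(o) = 4 + 4*o (N(o) = 4*(1 + o) = 4 + 4*o)
N(y(42, -8))/12041 + ((-368 + 39)*843)/(-4152563) = (4 + 4*16)/12041 + ((-368 + 39)*843)/(-4152563) = (4 + 64)*(1/12041) - 329*843*(-1/4152563) = 68*(1/12041) - 277347*(-1/4152563) = 68/12041 + 277347/4152563 = 3621909511/50001011083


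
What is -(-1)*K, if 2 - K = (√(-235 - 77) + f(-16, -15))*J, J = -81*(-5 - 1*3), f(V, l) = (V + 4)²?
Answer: -93310 - 1296*I*√78 ≈ -93310.0 - 11446.0*I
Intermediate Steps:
f(V, l) = (4 + V)²
J = 648 (J = -81*(-5 - 3) = -81*(-8) = 648)
K = -93310 - 1296*I*√78 (K = 2 - (√(-235 - 77) + (4 - 16)²)*648 = 2 - (√(-312) + (-12)²)*648 = 2 - (2*I*√78 + 144)*648 = 2 - (144 + 2*I*√78)*648 = 2 - (93312 + 1296*I*√78) = 2 + (-93312 - 1296*I*√78) = -93310 - 1296*I*√78 ≈ -93310.0 - 11446.0*I)
-(-1)*K = -(-1)*(-93310 - 1296*I*√78) = -(93310 + 1296*I*√78) = -93310 - 1296*I*√78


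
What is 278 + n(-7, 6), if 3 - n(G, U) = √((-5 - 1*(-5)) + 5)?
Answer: 281 - √5 ≈ 278.76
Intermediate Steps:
n(G, U) = 3 - √5 (n(G, U) = 3 - √((-5 - 1*(-5)) + 5) = 3 - √((-5 + 5) + 5) = 3 - √(0 + 5) = 3 - √5)
278 + n(-7, 6) = 278 + (3 - √5) = 281 - √5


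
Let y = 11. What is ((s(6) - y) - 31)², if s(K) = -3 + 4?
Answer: 1681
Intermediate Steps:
s(K) = 1
((s(6) - y) - 31)² = ((1 - 1*11) - 31)² = ((1 - 11) - 31)² = (-10 - 31)² = (-41)² = 1681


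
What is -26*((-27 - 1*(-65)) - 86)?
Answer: 1248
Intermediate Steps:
-26*((-27 - 1*(-65)) - 86) = -26*((-27 + 65) - 86) = -26*(38 - 86) = -26*(-48) = 1248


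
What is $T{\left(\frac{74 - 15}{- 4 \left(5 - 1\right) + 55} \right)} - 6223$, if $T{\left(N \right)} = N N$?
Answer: $- \frac{9461702}{1521} \approx -6220.7$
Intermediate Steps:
$T{\left(N \right)} = N^{2}$
$T{\left(\frac{74 - 15}{- 4 \left(5 - 1\right) + 55} \right)} - 6223 = \left(\frac{74 - 15}{- 4 \left(5 - 1\right) + 55}\right)^{2} - 6223 = \left(\frac{59}{\left(-4\right) 4 + 55}\right)^{2} - 6223 = \left(\frac{59}{-16 + 55}\right)^{2} - 6223 = \left(\frac{59}{39}\right)^{2} - 6223 = \frac{3481}{1521} - 6223 = - \frac{9461702}{1521}$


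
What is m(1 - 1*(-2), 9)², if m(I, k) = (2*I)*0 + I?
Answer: 9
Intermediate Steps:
m(I, k) = I (m(I, k) = 0 + I = I)
m(1 - 1*(-2), 9)² = (1 - 1*(-2))² = (1 + 2)² = 3² = 9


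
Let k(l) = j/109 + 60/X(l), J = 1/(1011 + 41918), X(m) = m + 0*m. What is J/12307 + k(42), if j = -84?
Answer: 265220256669/403113655889 ≈ 0.65793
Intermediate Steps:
X(m) = m (X(m) = m + 0 = m)
J = 1/42929 ≈ 2.3294e-5
k(l) = -84/109 + 60/l
J/12307 + k(42) = (1/42929)/12307 + (-84/109 + 60/42) = (1/42929)*(1/12307) + (-84/109 + 60*(1/42)) = 1/528327203 + (-84/109 + 10/7) = 1/528327203 + 502/763 = 265220256669/403113655889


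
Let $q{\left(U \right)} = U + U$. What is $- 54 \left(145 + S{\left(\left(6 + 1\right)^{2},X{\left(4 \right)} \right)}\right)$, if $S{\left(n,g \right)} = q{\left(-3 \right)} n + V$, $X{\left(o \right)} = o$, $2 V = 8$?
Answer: $7830$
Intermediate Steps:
$V = 4$ ($V = \frac{1}{2} \cdot 8 = 4$)
$q{\left(U \right)} = 2 U$
$S{\left(n,g \right)} = 4 - 6 n$ ($S{\left(n,g \right)} = 2 \left(-3\right) n + 4 = - 6 n + 4 = 4 - 6 n$)
$- 54 \left(145 + S{\left(\left(6 + 1\right)^{2},X{\left(4 \right)} \right)}\right) = - 54 \left(145 + \left(4 - 6 \left(6 + 1\right)^{2}\right)\right) = - 54 \left(145 + \left(4 - 6 \cdot 7^{2}\right)\right) = - 54 \left(145 + \left(4 - 294\right)\right) = - 54 \left(145 - 290\right) = \left(-54\right) \left(-145\right) = 7830$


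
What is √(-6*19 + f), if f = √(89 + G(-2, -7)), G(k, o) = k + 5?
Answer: √(-114 + 2*√23) ≈ 10.218*I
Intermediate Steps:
G(k, o) = 5 + k
f = 2*√23 (f = √(89 + (5 - 2)) = √(89 + 3) = √92 = 2*√23 ≈ 9.5917)
√(-6*19 + f) = √(-6*19 + 2*√23) = √(-114 + 2*√23)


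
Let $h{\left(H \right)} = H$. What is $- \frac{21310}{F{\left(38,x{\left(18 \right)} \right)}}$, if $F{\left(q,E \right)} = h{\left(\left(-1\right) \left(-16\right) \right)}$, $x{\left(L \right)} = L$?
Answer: $- \frac{10655}{8} \approx -1331.9$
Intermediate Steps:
$F{\left(q,E \right)} = 16$ ($F{\left(q,E \right)} = \left(-1\right) \left(-16\right) = 16$)
$- \frac{21310}{F{\left(38,x{\left(18 \right)} \right)}} = - \frac{21310}{16} = \left(-21310\right) \frac{1}{16} = - \frac{10655}{8}$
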